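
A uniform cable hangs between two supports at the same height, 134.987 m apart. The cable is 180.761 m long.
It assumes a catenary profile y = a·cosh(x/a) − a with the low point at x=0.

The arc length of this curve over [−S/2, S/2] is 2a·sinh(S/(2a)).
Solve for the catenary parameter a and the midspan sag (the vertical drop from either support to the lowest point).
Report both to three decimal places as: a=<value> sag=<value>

seed: a₀ = √(S³/(24(L−S))) = √(134.987³/(24·45.774)) = 47.317617
iter 1: u=1.426393  f(a)=+4.889e+00  f'(a)=-2.358e+00  a ← 47.317617 − (+4.889e+00/-2.358e+00) = 49.390743
iter 2: u=1.366521  f(a)=+3.396e-01  f'(a)=-2.041e+00  a ← 49.390743 − (+3.396e-01/-2.041e+00) = 49.557165
iter 3: u=1.361932  f(a)=+1.910e-03  f'(a)=-2.018e+00  a ← 49.557165 − (+1.910e-03/-2.018e+00) = 49.558111
iter 4: u=1.361906  f(a)=+6.115e-08  f'(a)=-2.018e+00  a ← 49.558111 − (+6.115e-08/-2.018e+00) = 49.558111
iter 5: u=1.361906  f(a)=+0.000e+00  f'(a)=-2.018e+00  a ← 49.558111 − (+0.000e+00/-2.018e+00) = 49.558111
converged: |Δa| < 1e-12 after 5 iterations
sag = a·(cosh(S/(2a)) − 1) = 49.558111·(cosh(1.361906) − 1) = 53.517789
T_max/T_min = cosh(S/(2a)) = 2.079900

a=49.558 sag=53.518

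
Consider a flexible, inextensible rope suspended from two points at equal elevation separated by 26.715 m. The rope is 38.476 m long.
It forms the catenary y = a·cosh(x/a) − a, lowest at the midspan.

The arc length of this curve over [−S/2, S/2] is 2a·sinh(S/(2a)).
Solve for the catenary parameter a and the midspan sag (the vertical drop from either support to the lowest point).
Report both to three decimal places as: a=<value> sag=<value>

seed: a₀ = √(S³/(24(L−S))) = √(26.715³/(24·11.761)) = 8.218736
iter 1: u=1.625250  f(a)=+1.655e+00  f'(a)=-3.693e+00  a ← 8.218736 − (+1.655e+00/-3.693e+00) = 8.666802
iter 2: u=1.541226  f(a)=+1.449e-01  f'(a)=-3.072e+00  a ← 8.666802 − (+1.449e-01/-3.072e+00) = 8.713989
iter 3: u=1.532880  f(a)=+1.348e-03  f'(a)=-3.015e+00  a ← 8.713989 − (+1.348e-03/-3.015e+00) = 8.714436
iter 4: u=1.532801  f(a)=+1.190e-07  f'(a)=-3.014e+00  a ← 8.714436 − (+1.190e-07/-3.014e+00) = 8.714436
iter 5: u=1.532801  f(a)=+7.105e-15  f'(a)=-3.014e+00  a ← 8.714436 − (+7.105e-15/-3.014e+00) = 8.714436
converged: |Δa| < 1e-12 after 5 iterations
sag = a·(cosh(S/(2a)) − 1) = 8.714436·(cosh(1.532801) − 1) = 12.405271
T_max/T_min = cosh(S/(2a)) = 2.423531

a=8.714 sag=12.405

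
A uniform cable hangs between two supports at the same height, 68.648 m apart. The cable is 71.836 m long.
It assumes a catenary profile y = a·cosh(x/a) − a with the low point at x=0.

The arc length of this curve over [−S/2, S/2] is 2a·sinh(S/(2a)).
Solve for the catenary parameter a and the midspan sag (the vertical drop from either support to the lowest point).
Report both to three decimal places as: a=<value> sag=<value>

seed: a₀ = √(S³/(24(L−S))) = √(68.648³/(24·3.188)) = 65.024505
iter 1: u=0.527863  f(a)=+4.471e-02  f'(a)=-1.008e-01  a ← 65.024505 − (+4.471e-02/-1.008e-01) = 65.468000
iter 2: u=0.524287  f(a)=+4.616e-04  f'(a)=-9.874e-02  a ← 65.468000 − (+4.616e-04/-9.874e-02) = 65.472674
iter 3: u=0.524249  f(a)=+5.033e-08  f'(a)=-9.872e-02  a ← 65.472674 − (+5.033e-08/-9.872e-02) = 65.472674
iter 4: u=0.524249  f(a)=+1.421e-14  f'(a)=-9.872e-02  a ← 65.472674 − (+1.421e-14/-9.872e-02) = 65.472674
converged: |Δa| < 1e-12 after 4 iterations
sag = a·(cosh(S/(2a)) − 1) = 65.472674·(cosh(0.524249) − 1) = 9.205126
T_max/T_min = cosh(S/(2a)) = 1.140595

a=65.473 sag=9.205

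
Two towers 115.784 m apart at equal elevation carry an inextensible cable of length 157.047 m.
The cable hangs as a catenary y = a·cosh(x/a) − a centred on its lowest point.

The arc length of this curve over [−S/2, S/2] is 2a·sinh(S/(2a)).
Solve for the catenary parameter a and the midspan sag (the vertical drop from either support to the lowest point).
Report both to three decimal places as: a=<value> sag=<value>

seed: a₀ = √(S³/(24(L−S))) = √(115.784³/(24·41.263)) = 39.590119
iter 1: u=1.462284  f(a)=+4.643e+00  f'(a)=-2.566e+00  a ← 39.590119 − (+4.643e+00/-2.566e+00) = 41.399786
iter 2: u=1.398365  f(a)=+3.373e-01  f'(a)=-2.205e+00  a ← 41.399786 − (+3.373e-01/-2.205e+00) = 41.552754
iter 3: u=1.393217  f(a)=+2.089e-03  f'(a)=-2.178e+00  a ← 41.552754 − (+2.089e-03/-2.178e+00) = 41.553713
iter 4: u=1.393185  f(a)=+8.121e-08  f'(a)=-2.178e+00  a ← 41.553713 − (+8.121e-08/-2.178e+00) = 41.553713
iter 5: u=1.393185  f(a)=-2.842e-14  f'(a)=-2.178e+00  a ← 41.553713 − (-2.842e-14/-2.178e+00) = 41.553713
converged: |Δa| < 1e-12 after 5 iterations
sag = a·(cosh(S/(2a)) − 1) = 41.553713·(cosh(1.393185) − 1) = 47.286881
T_max/T_min = cosh(S/(2a)) = 2.137970

a=41.554 sag=47.287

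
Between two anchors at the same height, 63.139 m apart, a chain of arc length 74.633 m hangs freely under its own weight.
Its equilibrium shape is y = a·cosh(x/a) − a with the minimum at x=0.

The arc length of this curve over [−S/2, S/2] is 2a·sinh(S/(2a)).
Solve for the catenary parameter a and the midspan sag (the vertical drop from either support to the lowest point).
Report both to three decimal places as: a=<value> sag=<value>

a=30.999 sag=17.513

seed: a₀ = √(S³/(24(L−S))) = √(63.139³/(24·11.494)) = 30.206843
iter 1: u=1.045111  f(a)=+6.443e-01  f'(a)=-8.475e-01  a ← 30.206843 − (+6.443e-01/-8.475e-01) = 30.967116
iter 2: u=1.019452  f(a)=+2.513e-02  f'(a)=-7.825e-01  a ← 30.967116 − (+2.513e-02/-7.825e-01) = 30.999225
iter 3: u=1.018396  f(a)=+4.165e-05  f'(a)=-7.799e-01  a ← 30.999225 − (+4.165e-05/-7.799e-01) = 30.999279
iter 4: u=1.018395  f(a)=+1.148e-10  f'(a)=-7.799e-01  a ← 30.999279 − (+1.148e-10/-7.799e-01) = 30.999279
iter 5: u=1.018395  f(a)=+1.421e-14  f'(a)=-7.799e-01  a ← 30.999279 − (+1.421e-14/-7.799e-01) = 30.999279
converged: |Δa| < 1e-12 after 5 iterations
sag = a·(cosh(S/(2a)) − 1) = 30.999279·(cosh(1.018395) − 1) = 17.513364
T_max/T_min = cosh(S/(2a)) = 1.564960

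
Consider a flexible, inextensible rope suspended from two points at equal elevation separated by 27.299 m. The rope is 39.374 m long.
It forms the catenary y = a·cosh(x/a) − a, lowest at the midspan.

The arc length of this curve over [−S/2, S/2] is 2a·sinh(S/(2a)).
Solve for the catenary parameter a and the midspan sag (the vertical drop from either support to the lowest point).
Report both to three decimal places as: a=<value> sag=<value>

a=8.886 sag=12.713

seed: a₀ = √(S³/(24(L−S))) = √(27.299³/(24·12.075)) = 8.378590
iter 1: u=1.629093  f(a)=+1.707e+00  f'(a)=-3.723e+00  a ← 8.378590 − (+1.707e+00/-3.723e+00) = 8.837136
iter 2: u=1.544561  f(a)=+1.502e-01  f'(a)=-3.095e+00  a ← 8.837136 − (+1.502e-01/-3.095e+00) = 8.885665
iter 3: u=1.536126  f(a)=+1.410e-03  f'(a)=-3.037e+00  a ← 8.885665 − (+1.410e-03/-3.037e+00) = 8.886129
iter 4: u=1.536046  f(a)=+1.268e-07  f'(a)=-3.036e+00  a ← 8.886129 − (+1.268e-07/-3.036e+00) = 8.886129
iter 5: u=1.536046  f(a)=+0.000e+00  f'(a)=-3.036e+00  a ← 8.886129 − (+0.000e+00/-3.036e+00) = 8.886129
converged: |Δa| < 1e-12 after 5 iterations
sag = a·(cosh(S/(2a)) − 1) = 8.886129·(cosh(1.536046) − 1) = 12.713437
T_max/T_min = cosh(S/(2a)) = 2.430706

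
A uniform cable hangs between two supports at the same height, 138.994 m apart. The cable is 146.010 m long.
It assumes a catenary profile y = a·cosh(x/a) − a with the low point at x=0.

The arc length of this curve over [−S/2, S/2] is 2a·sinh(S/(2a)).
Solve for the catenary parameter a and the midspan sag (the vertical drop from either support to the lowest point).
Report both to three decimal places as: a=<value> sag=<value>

a=127.228 sag=19.458

seed: a₀ = √(S³/(24(L−S))) = √(138.994³/(24·7.016)) = 126.282645
iter 1: u=0.550329  f(a)=+1.070e-01  f'(a)=-1.145e-01  a ← 126.282645 − (+1.070e-01/-1.145e-01) = 127.217115
iter 2: u=0.546287  f(a)=+1.199e-03  f'(a)=-1.120e-01  a ← 127.217115 − (+1.199e-03/-1.120e-01) = 127.227828
iter 3: u=0.546241  f(a)=+1.545e-07  f'(a)=-1.119e-01  a ← 127.227828 − (+1.545e-07/-1.119e-01) = 127.227829
iter 4: u=0.546241  f(a)=+2.842e-14  f'(a)=-1.119e-01  a ← 127.227829 − (+2.842e-14/-1.119e-01) = 127.227829
converged: |Δa| < 1e-12 after 4 iterations
sag = a·(cosh(S/(2a)) − 1) = 127.227829·(cosh(0.546241) − 1) = 19.457721
T_max/T_min = cosh(S/(2a)) = 1.152936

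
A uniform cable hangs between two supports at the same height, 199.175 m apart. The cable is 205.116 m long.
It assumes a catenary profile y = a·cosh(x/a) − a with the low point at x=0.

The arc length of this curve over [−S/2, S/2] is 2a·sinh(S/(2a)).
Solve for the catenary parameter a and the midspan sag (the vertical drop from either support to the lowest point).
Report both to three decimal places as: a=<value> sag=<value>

a=236.452 sag=21.284

seed: a₀ = √(S³/(24(L−S))) = √(199.175³/(24·5.941)) = 235.405628
iter 1: u=0.423046  f(a)=+5.339e-02  f'(a)=-5.138e-02  a ← 235.405628 − (+5.339e-02/-5.138e-02) = 236.444666
iter 2: u=0.421187  f(a)=+3.556e-04  f'(a)=-5.070e-02  a ← 236.444666 − (+3.556e-04/-5.070e-02) = 236.451679
iter 3: u=0.421175  f(a)=+1.600e-08  f'(a)=-5.070e-02  a ← 236.451679 − (+1.600e-08/-5.070e-02) = 236.451679
iter 4: u=0.421175  f(a)=+2.842e-14  f'(a)=-5.070e-02  a ← 236.451679 − (+2.842e-14/-5.070e-02) = 236.451679
converged: |Δa| < 1e-12 after 4 iterations
sag = a·(cosh(S/(2a)) − 1) = 236.451679·(cosh(0.421175) − 1) = 21.283728
T_max/T_min = cosh(S/(2a)) = 1.090013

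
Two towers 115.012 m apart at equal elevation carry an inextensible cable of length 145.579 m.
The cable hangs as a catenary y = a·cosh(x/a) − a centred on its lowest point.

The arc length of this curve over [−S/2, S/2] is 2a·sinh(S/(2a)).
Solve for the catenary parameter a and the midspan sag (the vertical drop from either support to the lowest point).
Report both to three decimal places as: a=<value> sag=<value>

a=47.253 sag=39.529

seed: a₀ = √(S³/(24(L−S))) = √(115.012³/(24·30.567)) = 45.538918
iter 1: u=1.262788  f(a)=+2.532e+00  f'(a)=-1.569e+00  a ← 45.538918 − (+2.532e+00/-1.569e+00) = 47.152449
iter 2: u=1.219576  f(a)=+1.408e-01  f'(a)=-1.399e+00  a ← 47.152449 − (+1.408e-01/-1.399e+00) = 47.253079
iter 3: u=1.216979  f(a)=+4.920e-04  f'(a)=-1.389e+00  a ← 47.253079 − (+4.920e-04/-1.389e+00) = 47.253433
iter 4: u=1.216970  f(a)=+6.056e-09  f'(a)=-1.389e+00  a ← 47.253433 − (+6.056e-09/-1.389e+00) = 47.253433
iter 5: u=1.216970  f(a)=+2.842e-14  f'(a)=-1.389e+00  a ← 47.253433 − (+2.842e-14/-1.389e+00) = 47.253433
converged: |Δa| < 1e-12 after 5 iterations
sag = a·(cosh(S/(2a)) − 1) = 47.253433·(cosh(1.216970) − 1) = 39.529043
T_max/T_min = cosh(S/(2a)) = 1.836533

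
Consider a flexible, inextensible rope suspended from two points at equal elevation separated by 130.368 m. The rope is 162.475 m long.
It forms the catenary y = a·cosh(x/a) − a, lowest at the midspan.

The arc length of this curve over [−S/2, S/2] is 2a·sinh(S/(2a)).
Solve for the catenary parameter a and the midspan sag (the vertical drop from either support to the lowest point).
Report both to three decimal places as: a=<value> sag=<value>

seed: a₀ = √(S³/(24(L−S))) = √(130.368³/(24·32.107)) = 53.622989
iter 1: u=1.215598  f(a)=+2.457e+00  f'(a)=-1.384e+00  a ← 53.622989 − (+2.457e+00/-1.384e+00) = 55.398481
iter 2: u=1.176639  f(a)=+1.273e-01  f'(a)=-1.244e+00  a ← 55.398481 − (+1.273e-01/-1.244e+00) = 55.500833
iter 3: u=1.174469  f(a)=+3.832e-04  f'(a)=-1.237e+00  a ← 55.500833 − (+3.832e-04/-1.237e+00) = 55.501143
iter 4: u=1.174462  f(a)=+3.493e-09  f'(a)=-1.237e+00  a ← 55.501143 − (+3.493e-09/-1.237e+00) = 55.501143
iter 5: u=1.174462  f(a)=+2.842e-14  f'(a)=-1.237e+00  a ← 55.501143 − (+2.842e-14/-1.237e+00) = 55.501143
converged: |Δa| < 1e-12 after 5 iterations
sag = a·(cosh(S/(2a)) − 1) = 55.501143·(cosh(1.174462) − 1) = 42.885382
T_max/T_min = cosh(S/(2a)) = 1.772694

a=55.501 sag=42.885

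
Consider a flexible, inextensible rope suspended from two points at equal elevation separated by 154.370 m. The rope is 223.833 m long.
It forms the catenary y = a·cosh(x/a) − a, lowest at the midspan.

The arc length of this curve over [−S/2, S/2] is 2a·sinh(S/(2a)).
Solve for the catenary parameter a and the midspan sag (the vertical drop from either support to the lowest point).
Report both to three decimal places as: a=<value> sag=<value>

a=49.865 sag=72.658

seed: a₀ = √(S³/(24(L−S))) = √(154.370³/(24·69.463)) = 46.974479
iter 1: u=1.643126  f(a)=+1.000e+01  f'(a)=-3.837e+00  a ← 46.974479 − (+1.000e+01/-3.837e+00) = 49.581512
iter 2: u=1.556729  f(a)=+8.931e-01  f'(a)=-3.180e+00  a ← 49.581512 − (+8.931e-01/-3.180e+00) = 49.862394
iter 3: u=1.547960  f(a)=+8.662e-03  f'(a)=-3.118e+00  a ← 49.862394 − (+8.662e-03/-3.118e+00) = 49.865172
iter 4: u=1.547874  f(a)=+8.322e-07  f'(a)=-3.118e+00  a ← 49.865172 − (+8.322e-07/-3.118e+00) = 49.865172
iter 5: u=1.547874  f(a)=+2.842e-14  f'(a)=-3.118e+00  a ← 49.865172 − (+2.842e-14/-3.118e+00) = 49.865172
converged: |Δa| < 1e-12 after 5 iterations
sag = a·(cosh(S/(2a)) − 1) = 49.865172·(cosh(1.547874) − 1) = 72.657635
T_max/T_min = cosh(S/(2a)) = 2.457082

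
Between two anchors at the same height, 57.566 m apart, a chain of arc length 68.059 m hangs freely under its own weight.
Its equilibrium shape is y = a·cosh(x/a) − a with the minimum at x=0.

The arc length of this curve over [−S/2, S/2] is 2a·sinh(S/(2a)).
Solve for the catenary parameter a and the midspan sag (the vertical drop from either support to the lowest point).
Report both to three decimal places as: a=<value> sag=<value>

seed: a₀ = √(S³/(24(L−S))) = √(57.566³/(24·10.493)) = 27.522864
iter 1: u=1.045785  f(a)=+5.890e-01  f'(a)=-8.492e-01  a ← 27.522864 − (+5.890e-01/-8.492e-01) = 28.216407
iter 2: u=1.020080  f(a)=+2.300e-02  f'(a)=-7.841e-01  a ← 28.216407 − (+2.300e-02/-7.841e-01) = 28.245737
iter 3: u=1.019021  f(a)=+3.822e-05  f'(a)=-7.815e-01  a ← 28.245737 − (+3.822e-05/-7.815e-01) = 28.245786
iter 4: u=1.019019  f(a)=+1.059e-10  f'(a)=-7.815e-01  a ← 28.245786 − (+1.059e-10/-7.815e-01) = 28.245786
iter 5: u=1.019019  f(a)=+0.000e+00  f'(a)=-7.815e-01  a ← 28.245786 − (+0.000e+00/-7.815e-01) = 28.245786
converged: |Δa| < 1e-12 after 5 iterations
sag = a·(cosh(S/(2a)) − 1) = 28.245786·(cosh(1.019019) − 1) = 15.978996
T_max/T_min = cosh(S/(2a)) = 1.565713

a=28.246 sag=15.979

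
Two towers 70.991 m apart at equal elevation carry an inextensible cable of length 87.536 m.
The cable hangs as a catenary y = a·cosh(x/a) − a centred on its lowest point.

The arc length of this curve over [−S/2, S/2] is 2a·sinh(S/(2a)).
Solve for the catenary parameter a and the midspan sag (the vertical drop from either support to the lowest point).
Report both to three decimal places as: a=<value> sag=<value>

a=31.014 sag=22.628

seed: a₀ = √(S³/(24(L−S))) = √(70.991³/(24·16.545)) = 30.016907
iter 1: u=1.182517  f(a)=+1.196e+00  f'(a)=-1.264e+00  a ← 30.016907 − (+1.196e+00/-1.264e+00) = 30.962829
iter 2: u=1.146391  f(a)=+5.886e-02  f'(a)=-1.143e+00  a ← 30.962829 − (+5.886e-02/-1.143e+00) = 31.014341
iter 3: u=1.144487  f(a)=+1.589e-04  f'(a)=-1.137e+00  a ← 31.014341 − (+1.589e-04/-1.137e+00) = 31.014481
iter 4: u=1.144482  f(a)=+1.165e-09  f'(a)=-1.137e+00  a ← 31.014481 − (+1.165e-09/-1.137e+00) = 31.014481
iter 5: u=1.144482  f(a)=-2.842e-14  f'(a)=-1.137e+00  a ← 31.014481 − (-2.842e-14/-1.137e+00) = 31.014481
converged: |Δa| < 1e-12 after 5 iterations
sag = a·(cosh(S/(2a)) − 1) = 31.014481·(cosh(1.144482) − 1) = 22.628187
T_max/T_min = cosh(S/(2a)) = 1.729601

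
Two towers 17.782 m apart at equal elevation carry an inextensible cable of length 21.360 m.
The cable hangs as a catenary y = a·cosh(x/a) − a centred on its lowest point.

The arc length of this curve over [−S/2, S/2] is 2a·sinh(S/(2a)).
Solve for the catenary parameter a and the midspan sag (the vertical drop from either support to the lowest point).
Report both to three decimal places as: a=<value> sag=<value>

a=8.325 sag=5.216

seed: a₀ = √(S³/(24(L−S))) = √(17.782³/(24·3.578)) = 8.091800
iter 1: u=1.098767  f(a)=+2.223e-01  f'(a)=-9.958e-01  a ← 8.091800 − (+2.223e-01/-9.958e-01) = 8.315029
iter 2: u=1.069269  f(a)=+9.531e-03  f'(a)=-9.121e-01  a ← 8.315029 − (+9.531e-03/-9.121e-01) = 8.325478
iter 3: u=1.067927  f(a)=+1.926e-05  f'(a)=-9.084e-01  a ← 8.325478 − (+1.926e-05/-9.084e-01) = 8.325499
iter 4: u=1.067924  f(a)=+7.897e-11  f'(a)=-9.084e-01  a ← 8.325499 − (+7.897e-11/-9.084e-01) = 8.325499
iter 5: u=1.067924  f(a)=-3.553e-15  f'(a)=-9.084e-01  a ← 8.325499 − (-3.553e-15/-9.084e-01) = 8.325499
converged: |Δa| < 1e-12 after 5 iterations
sag = a·(cosh(S/(2a)) − 1) = 8.325499·(cosh(1.067924) − 1) = 5.216153
T_max/T_min = cosh(S/(2a)) = 1.626527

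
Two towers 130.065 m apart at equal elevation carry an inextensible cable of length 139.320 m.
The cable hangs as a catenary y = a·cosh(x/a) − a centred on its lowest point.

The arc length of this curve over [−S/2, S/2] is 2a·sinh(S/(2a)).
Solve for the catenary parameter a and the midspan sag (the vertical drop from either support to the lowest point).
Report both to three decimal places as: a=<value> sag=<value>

a=100.574 sag=21.768

seed: a₀ = √(S³/(24(L−S))) = √(130.065³/(24·9.255)) = 99.528357
iter 1: u=0.653407  f(a)=+1.996e-01  f'(a)=-1.940e-01  a ← 99.528357 − (+1.996e-01/-1.940e-01) = 100.556947
iter 2: u=0.646723  f(a)=+3.136e-03  f'(a)=-1.880e-01  a ← 100.556947 − (+3.136e-03/-1.880e-01) = 100.573631
iter 3: u=0.646616  f(a)=+8.018e-07  f'(a)=-1.879e-01  a ← 100.573631 − (+8.018e-07/-1.879e-01) = 100.573635
iter 4: u=0.646616  f(a)=+5.684e-14  f'(a)=-1.879e-01  a ← 100.573635 − (+5.684e-14/-1.879e-01) = 100.573635
converged: |Δa| < 1e-12 after 4 iterations
sag = a·(cosh(S/(2a)) − 1) = 100.573635·(cosh(0.646616) − 1) = 21.768392
T_max/T_min = cosh(S/(2a)) = 1.216442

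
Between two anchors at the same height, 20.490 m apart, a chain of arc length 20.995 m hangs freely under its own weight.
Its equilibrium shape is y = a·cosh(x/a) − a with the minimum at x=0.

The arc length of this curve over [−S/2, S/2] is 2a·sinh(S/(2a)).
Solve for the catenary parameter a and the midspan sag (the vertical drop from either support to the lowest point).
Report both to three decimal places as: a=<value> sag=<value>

seed: a₀ = √(S³/(24(L−S))) = √(20.490³/(24·0.505)) = 26.641681
iter 1: u=0.384548  f(a)=+3.747e-03  f'(a)=-3.847e-02  a ← 26.641681 − (+3.747e-03/-3.847e-02) = 26.739073
iter 2: u=0.383147  f(a)=+2.065e-05  f'(a)=-3.805e-02  a ← 26.739073 − (+2.065e-05/-3.805e-02) = 26.739616
iter 3: u=0.383139  f(a)=+6.346e-10  f'(a)=-3.805e-02  a ← 26.739616 − (+6.346e-10/-3.805e-02) = 26.739616
iter 4: u=0.383139  f(a)=+3.553e-15  f'(a)=-3.805e-02  a ← 26.739616 − (+3.553e-15/-3.805e-02) = 26.739616
converged: |Δa| < 1e-12 after 4 iterations
sag = a·(cosh(S/(2a)) − 1) = 26.739616·(cosh(0.383139) − 1) = 1.986758
T_max/T_min = cosh(S/(2a)) = 1.074300

a=26.740 sag=1.987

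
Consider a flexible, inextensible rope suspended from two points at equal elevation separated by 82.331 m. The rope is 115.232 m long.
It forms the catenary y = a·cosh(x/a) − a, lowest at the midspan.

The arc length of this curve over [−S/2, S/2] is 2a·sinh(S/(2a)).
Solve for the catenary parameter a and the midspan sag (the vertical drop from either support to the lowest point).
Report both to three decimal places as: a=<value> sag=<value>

a=28.051 sag=36.030

seed: a₀ = √(S³/(24(L−S))) = √(82.331³/(24·32.901)) = 26.584893
iter 1: u=1.548455  f(a)=+4.177e+00  f'(a)=-3.122e+00  a ← 26.584893 − (+4.177e+00/-3.122e+00) = 27.922976
iter 2: u=1.474252  f(a)=+3.361e-01  f'(a)=-2.638e+00  a ← 27.922976 − (+3.361e-01/-2.638e+00) = 28.050383
iter 3: u=1.467556  f(a)=+2.596e-03  f'(a)=-2.597e+00  a ← 28.050383 − (+2.596e-03/-2.597e+00) = 28.051383
iter 4: u=1.467503  f(a)=+1.576e-07  f'(a)=-2.597e+00  a ← 28.051383 − (+1.576e-07/-2.597e+00) = 28.051383
iter 5: u=1.467503  f(a)=+0.000e+00  f'(a)=-2.597e+00  a ← 28.051383 − (+0.000e+00/-2.597e+00) = 28.051383
converged: |Δa| < 1e-12 after 5 iterations
sag = a·(cosh(S/(2a)) − 1) = 28.051383·(cosh(1.467503) − 1) = 36.030467
T_max/T_min = cosh(S/(2a)) = 2.284445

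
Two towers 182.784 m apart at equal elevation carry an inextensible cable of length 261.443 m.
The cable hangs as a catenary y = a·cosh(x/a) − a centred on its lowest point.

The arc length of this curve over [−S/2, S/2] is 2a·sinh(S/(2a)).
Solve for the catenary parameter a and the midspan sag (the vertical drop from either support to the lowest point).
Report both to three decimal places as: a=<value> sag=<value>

a=60.235 sag=83.697

seed: a₀ = √(S³/(24(L−S))) = √(182.784³/(24·78.659)) = 56.875789
iter 1: u=1.606870  f(a)=+1.080e+01  f'(a)=-3.549e+00  a ← 56.875789 − (+1.080e+01/-3.549e+00) = 59.919283
iter 2: u=1.525252  f(a)=+9.277e-01  f'(a)=-2.964e+00  a ← 59.919283 − (+9.277e-01/-2.964e+00) = 60.232298
iter 3: u=1.517325  f(a)=+8.261e-03  f'(a)=-2.911e+00  a ← 60.232298 − (+8.261e-03/-2.911e+00) = 60.235136
iter 4: u=1.517254  f(a)=+6.681e-07  f'(a)=-2.911e+00  a ← 60.235136 − (+6.681e-07/-2.911e+00) = 60.235136
iter 5: u=1.517254  f(a)=+0.000e+00  f'(a)=-2.911e+00  a ← 60.235136 − (+0.000e+00/-2.911e+00) = 60.235136
converged: |Δa| < 1e-12 after 5 iterations
sag = a·(cosh(S/(2a)) − 1) = 60.235136·(cosh(1.517254) − 1) = 83.696730
T_max/T_min = cosh(S/(2a)) = 2.389500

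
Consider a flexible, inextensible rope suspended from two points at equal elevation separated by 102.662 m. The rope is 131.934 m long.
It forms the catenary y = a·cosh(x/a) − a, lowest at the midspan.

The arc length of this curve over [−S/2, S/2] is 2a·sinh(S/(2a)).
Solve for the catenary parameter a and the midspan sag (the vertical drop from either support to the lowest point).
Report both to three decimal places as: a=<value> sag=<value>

seed: a₀ = √(S³/(24(L−S))) = √(102.662³/(24·29.272)) = 39.244858
iter 1: u=1.307968  f(a)=+2.608e+00  f'(a)=-1.763e+00  a ← 39.244858 − (+2.608e+00/-1.763e+00) = 40.724296
iter 2: u=1.260451  f(a)=+1.547e-01  f'(a)=-1.560e+00  a ← 40.724296 − (+1.547e-01/-1.560e+00) = 40.823525
iter 3: u=1.257388  f(a)=+6.207e-04  f'(a)=-1.547e+00  a ← 40.823525 − (+6.207e-04/-1.547e+00) = 40.823926
iter 4: u=1.257375  f(a)=+1.007e-08  f'(a)=-1.547e+00  a ← 40.823926 − (+1.007e-08/-1.547e+00) = 40.823926
iter 5: u=1.257375  f(a)=+0.000e+00  f'(a)=-1.547e+00  a ← 40.823926 − (+0.000e+00/-1.547e+00) = 40.823926
converged: |Δa| < 1e-12 after 5 iterations
sag = a·(cosh(S/(2a)) − 1) = 40.823926·(cosh(1.257375) − 1) = 36.753377
T_max/T_min = cosh(S/(2a)) = 1.900290

a=40.824 sag=36.753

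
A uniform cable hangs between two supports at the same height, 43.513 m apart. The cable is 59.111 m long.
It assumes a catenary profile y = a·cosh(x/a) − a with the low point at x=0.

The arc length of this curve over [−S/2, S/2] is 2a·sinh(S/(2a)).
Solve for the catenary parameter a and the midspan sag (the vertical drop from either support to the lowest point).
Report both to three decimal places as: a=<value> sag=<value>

seed: a₀ = √(S³/(24(L−S))) = √(43.513³/(24·15.598)) = 14.835031
iter 1: u=1.466562  f(a)=+1.766e+00  f'(a)=-2.591e+00  a ← 14.835031 − (+1.766e+00/-2.591e+00) = 15.516514
iter 2: u=1.402151  f(a)=+1.290e-01  f'(a)=-2.225e+00  a ← 15.516514 − (+1.290e-01/-2.225e+00) = 15.574469
iter 3: u=1.396934  f(a)=+8.078e-04  f'(a)=-2.198e+00  a ← 15.574469 − (+8.078e-04/-2.198e+00) = 15.574837
iter 4: u=1.396901  f(a)=+3.213e-08  f'(a)=-2.197e+00  a ← 15.574837 − (+3.213e-08/-2.197e+00) = 15.574837
iter 5: u=1.396901  f(a)=+7.105e-15  f'(a)=-2.197e+00  a ← 15.574837 − (+7.105e-15/-2.197e+00) = 15.574837
converged: |Δa| < 1e-12 after 5 iterations
sag = a·(cosh(S/(2a)) − 1) = 15.574837·(cosh(1.396901) − 1) = 17.833293
T_max/T_min = cosh(S/(2a)) = 2.145007

a=15.575 sag=17.833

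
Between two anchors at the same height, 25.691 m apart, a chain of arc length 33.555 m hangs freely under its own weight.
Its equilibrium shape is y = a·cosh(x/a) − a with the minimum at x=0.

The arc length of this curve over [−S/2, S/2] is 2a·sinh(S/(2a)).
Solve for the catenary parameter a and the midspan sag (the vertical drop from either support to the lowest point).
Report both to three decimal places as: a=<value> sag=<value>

a=9.886 sag=9.587

seed: a₀ = √(S³/(24(L−S))) = √(25.691³/(24·7.864)) = 9.478599
iter 1: u=1.355211  f(a)=+7.545e-01  f'(a)=-1.985e+00  a ← 9.478599 − (+7.545e-01/-1.985e+00) = 9.858771
iter 2: u=1.302951  f(a)=+4.777e-02  f'(a)=-1.741e+00  a ← 9.858771 − (+4.777e-02/-1.741e+00) = 9.886215
iter 3: u=1.299334  f(a)=+2.201e-04  f'(a)=-1.725e+00  a ← 9.886215 − (+2.201e-04/-1.725e+00) = 9.886343
iter 4: u=1.299318  f(a)=+4.720e-09  f'(a)=-1.725e+00  a ← 9.886343 − (+4.720e-09/-1.725e+00) = 9.886343
iter 5: u=1.299318  f(a)=+1.421e-14  f'(a)=-1.725e+00  a ← 9.886343 − (+1.421e-14/-1.725e+00) = 9.886343
converged: |Δa| < 1e-12 after 5 iterations
sag = a·(cosh(S/(2a)) − 1) = 9.886343·(cosh(1.299318) − 1) = 9.587339
T_max/T_min = cosh(S/(2a)) = 1.969756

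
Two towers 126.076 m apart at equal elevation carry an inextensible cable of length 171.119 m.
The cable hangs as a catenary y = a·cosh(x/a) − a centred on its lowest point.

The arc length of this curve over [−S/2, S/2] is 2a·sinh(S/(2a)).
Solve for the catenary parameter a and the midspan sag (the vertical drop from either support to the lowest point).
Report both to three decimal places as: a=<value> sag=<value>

seed: a₀ = √(S³/(24(L−S))) = √(126.076³/(24·45.043)) = 43.055571
iter 1: u=1.464108  f(a)=+5.082e+00  f'(a)=-2.577e+00  a ← 43.055571 − (+5.082e+00/-2.577e+00) = 45.027816
iter 2: u=1.399979  f(a)=+3.700e-01  f'(a)=-2.214e+00  a ← 45.027816 − (+3.700e-01/-2.214e+00) = 45.194959
iter 3: u=1.394802  f(a)=+2.303e-03  f'(a)=-2.186e+00  a ← 45.194959 − (+2.303e-03/-2.186e+00) = 45.196012
iter 4: u=1.394769  f(a)=+9.038e-08  f'(a)=-2.186e+00  a ← 45.196012 − (+9.038e-08/-2.186e+00) = 45.196012
iter 5: u=1.394769  f(a)=+2.842e-14  f'(a)=-2.186e+00  a ← 45.196012 − (+2.842e-14/-2.186e+00) = 45.196012
converged: |Δa| < 1e-12 after 5 iterations
sag = a·(cosh(S/(2a)) − 1) = 45.196012·(cosh(1.394769) − 1) = 51.567140
T_max/T_min = cosh(S/(2a)) = 2.140967

a=45.196 sag=51.567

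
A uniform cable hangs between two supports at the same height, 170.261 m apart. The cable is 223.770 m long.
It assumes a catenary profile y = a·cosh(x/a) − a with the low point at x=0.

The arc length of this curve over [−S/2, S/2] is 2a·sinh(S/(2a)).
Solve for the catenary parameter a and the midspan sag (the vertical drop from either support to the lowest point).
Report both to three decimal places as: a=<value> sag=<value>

a=64.728 sag=64.531

seed: a₀ = √(S³/(24(L−S))) = √(170.261³/(24·53.509)) = 61.994581
iter 1: u=1.373193  f(a)=+5.278e+00  f'(a)=-2.074e+00  a ← 61.994581 − (+5.278e+00/-2.074e+00) = 64.538624
iter 2: u=1.319063  f(a)=+3.422e-01  f'(a)=-1.813e+00  a ← 64.538624 − (+3.422e-01/-1.813e+00) = 64.727360
iter 3: u=1.315217  f(a)=+1.660e-03  f'(a)=-1.796e+00  a ← 64.727360 − (+1.660e-03/-1.796e+00) = 64.728285
iter 4: u=1.315198  f(a)=+3.948e-08  f'(a)=-1.796e+00  a ← 64.728285 − (+3.948e-08/-1.796e+00) = 64.728285
iter 5: u=1.315198  f(a)=-2.842e-14  f'(a)=-1.796e+00  a ← 64.728285 − (-2.842e-14/-1.796e+00) = 64.728285
converged: |Δa| < 1e-12 after 5 iterations
sag = a·(cosh(S/(2a)) − 1) = 64.728285·(cosh(1.315198) − 1) = 64.531160
T_max/T_min = cosh(S/(2a)) = 1.996955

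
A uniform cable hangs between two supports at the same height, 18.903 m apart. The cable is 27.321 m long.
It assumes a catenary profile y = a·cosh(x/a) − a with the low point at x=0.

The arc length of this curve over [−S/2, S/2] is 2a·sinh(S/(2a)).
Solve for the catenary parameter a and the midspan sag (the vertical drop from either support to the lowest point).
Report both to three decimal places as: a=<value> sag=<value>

a=6.135 sag=8.840

seed: a₀ = √(S³/(24(L−S))) = √(18.903³/(24·8.418)) = 5.782106
iter 1: u=1.634612  f(a)=+1.199e+00  f'(a)=-3.768e+00  a ← 5.782106 − (+1.199e+00/-3.768e+00) = 6.100302
iter 2: u=1.549349  f(a)=+1.061e-01  f'(a)=-3.128e+00  a ← 6.100302 − (+1.061e-01/-3.128e+00) = 6.134216
iter 3: u=1.540784  f(a)=+1.009e-03  f'(a)=-3.069e+00  a ← 6.134216 − (+1.009e-03/-3.069e+00) = 6.134544
iter 4: u=1.540701  f(a)=+9.310e-08  f'(a)=-3.068e+00  a ← 6.134544 − (+9.310e-08/-3.068e+00) = 6.134544
iter 5: u=1.540701  f(a)=+0.000e+00  f'(a)=-3.068e+00  a ← 6.134544 − (+0.000e+00/-3.068e+00) = 6.134544
converged: |Δa| < 1e-12 after 5 iterations
sag = a·(cosh(S/(2a)) − 1) = 6.134544·(cosh(1.540701) − 1) = 8.840164
T_max/T_min = cosh(S/(2a)) = 2.441047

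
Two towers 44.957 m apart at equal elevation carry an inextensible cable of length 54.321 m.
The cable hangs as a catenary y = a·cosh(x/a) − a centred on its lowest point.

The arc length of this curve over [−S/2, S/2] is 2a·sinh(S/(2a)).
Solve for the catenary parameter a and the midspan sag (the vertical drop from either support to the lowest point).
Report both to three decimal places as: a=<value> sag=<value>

a=20.708 sag=13.446

seed: a₀ = √(S³/(24(L−S))) = √(44.957³/(24·9.364)) = 20.107573
iter 1: u=1.117912  f(a)=+6.028e-01  f'(a)=-1.053e+00  a ← 20.107573 − (+6.028e-01/-1.053e+00) = 20.680012
iter 2: u=1.086967  f(a)=+2.670e-02  f'(a)=-9.617e-01  a ← 20.680012 − (+2.670e-02/-9.617e-01) = 20.707778
iter 3: u=1.085510  f(a)=+5.776e-05  f'(a)=-9.575e-01  a ← 20.707778 − (+5.776e-05/-9.575e-01) = 20.707838
iter 4: u=1.085507  f(a)=+2.716e-10  f'(a)=-9.575e-01  a ← 20.707838 − (+2.716e-10/-9.575e-01) = 20.707838
iter 5: u=1.085507  f(a)=+0.000e+00  f'(a)=-9.575e-01  a ← 20.707838 − (+0.000e+00/-9.575e-01) = 20.707838
converged: |Δa| < 1e-12 after 5 iterations
sag = a·(cosh(S/(2a)) − 1) = 20.707838·(cosh(1.085507) − 1) = 13.446332
T_max/T_min = cosh(S/(2a)) = 1.649335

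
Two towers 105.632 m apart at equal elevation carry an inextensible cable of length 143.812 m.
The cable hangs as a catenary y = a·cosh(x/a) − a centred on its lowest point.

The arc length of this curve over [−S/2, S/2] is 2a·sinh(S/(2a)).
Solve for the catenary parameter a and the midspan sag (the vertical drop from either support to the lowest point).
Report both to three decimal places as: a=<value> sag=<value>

a=37.667 sag=43.507

seed: a₀ = √(S³/(24(L−S))) = √(105.632³/(24·38.180)) = 35.864904
iter 1: u=1.472637  f(a)=+4.360e+00  f'(a)=-2.628e+00  a ← 35.864904 − (+4.360e+00/-2.628e+00) = 37.524036
iter 2: u=1.407524  f(a)=+3.208e-01  f'(a)=-2.254e+00  a ← 37.524036 − (+3.208e-01/-2.254e+00) = 37.666352
iter 3: u=1.402206  f(a)=+2.042e-03  f'(a)=-2.226e+00  a ← 37.666352 − (+2.042e-03/-2.226e+00) = 37.667269
iter 4: u=1.402172  f(a)=+8.386e-08  f'(a)=-2.226e+00  a ← 37.667269 − (+8.386e-08/-2.226e+00) = 37.667269
iter 5: u=1.402172  f(a)=+2.842e-14  f'(a)=-2.226e+00  a ← 37.667269 − (+2.842e-14/-2.226e+00) = 37.667269
converged: |Δa| < 1e-12 after 5 iterations
sag = a·(cosh(S/(2a)) − 1) = 37.667269·(cosh(1.402172) − 1) = 43.507210
T_max/T_min = cosh(S/(2a)) = 2.155040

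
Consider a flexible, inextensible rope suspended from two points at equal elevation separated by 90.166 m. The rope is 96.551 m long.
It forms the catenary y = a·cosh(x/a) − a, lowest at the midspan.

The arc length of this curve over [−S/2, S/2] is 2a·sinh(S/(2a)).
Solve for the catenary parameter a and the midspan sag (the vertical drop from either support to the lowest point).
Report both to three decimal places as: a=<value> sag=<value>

seed: a₀ = √(S³/(24(L−S))) = √(90.166³/(24·6.385)) = 69.163687
iter 1: u=0.651830  f(a)=+1.370e-01  f'(a)=-1.926e-01  a ← 69.163687 − (+1.370e-01/-1.926e-01) = 69.875134
iter 2: u=0.645194  f(a)=+2.143e-03  f'(a)=-1.866e-01  a ← 69.875134 − (+2.143e-03/-1.866e-01) = 69.886617
iter 3: u=0.645088  f(a)=+5.426e-07  f'(a)=-1.865e-01  a ← 69.886617 − (+5.426e-07/-1.865e-01) = 69.886620
iter 4: u=0.645088  f(a)=+1.421e-14  f'(a)=-1.865e-01  a ← 69.886620 − (+1.421e-14/-1.865e-01) = 69.886620
converged: |Δa| < 1e-12 after 4 iterations
sag = a·(cosh(S/(2a)) − 1) = 69.886620·(cosh(0.645088) − 1) = 15.052556
T_max/T_min = cosh(S/(2a)) = 1.215385

a=69.887 sag=15.053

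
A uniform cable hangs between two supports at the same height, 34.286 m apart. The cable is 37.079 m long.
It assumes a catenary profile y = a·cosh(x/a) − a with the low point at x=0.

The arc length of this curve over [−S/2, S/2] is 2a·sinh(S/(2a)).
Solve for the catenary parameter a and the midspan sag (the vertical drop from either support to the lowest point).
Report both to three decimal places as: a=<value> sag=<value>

a=24.815 sag=6.161

seed: a₀ = √(S³/(24(L−S))) = √(34.286³/(24·2.793)) = 24.520772
iter 1: u=0.699122  f(a)=+6.906e-02  f'(a)=-2.391e-01  a ← 24.520772 − (+6.906e-02/-2.391e-01) = 24.809546
iter 2: u=0.690984  f(a)=+1.239e-03  f'(a)=-2.306e-01  a ← 24.809546 − (+1.239e-03/-2.306e-01) = 24.814918
iter 3: u=0.690834  f(a)=+4.149e-07  f'(a)=-2.305e-01  a ← 24.814918 − (+4.149e-07/-2.305e-01) = 24.814919
iter 4: u=0.690834  f(a)=+4.263e-14  f'(a)=-2.305e-01  a ← 24.814919 − (+4.263e-14/-2.305e-01) = 24.814919
converged: |Δa| < 1e-12 after 4 iterations
sag = a·(cosh(S/(2a)) − 1) = 24.814919·(cosh(0.690834) − 1) = 6.160769
T_max/T_min = cosh(S/(2a)) = 1.248269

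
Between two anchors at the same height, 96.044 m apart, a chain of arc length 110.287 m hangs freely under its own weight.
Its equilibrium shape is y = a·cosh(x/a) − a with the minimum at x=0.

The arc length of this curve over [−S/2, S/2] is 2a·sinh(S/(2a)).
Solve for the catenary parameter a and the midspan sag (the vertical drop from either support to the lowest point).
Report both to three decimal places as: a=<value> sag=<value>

a=52.005 sag=23.793

seed: a₀ = √(S³/(24(L−S))) = √(96.044³/(24·14.243)) = 50.909520
iter 1: u=0.943281  f(a)=+6.472e-01  f'(a)=-6.109e-01  a ← 50.909520 − (+6.472e-01/-6.109e-01) = 51.968955
iter 2: u=0.924052  f(a)=+2.076e-02  f'(a)=-5.723e-01  a ← 51.968955 − (+2.076e-02/-5.723e-01) = 52.005221
iter 3: u=0.923407  f(a)=+2.291e-05  f'(a)=-5.711e-01  a ← 52.005221 − (+2.291e-05/-5.711e-01) = 52.005261
iter 4: u=0.923407  f(a)=+2.800e-11  f'(a)=-5.711e-01  a ← 52.005261 − (+2.800e-11/-5.711e-01) = 52.005261
converged: |Δa| < 1e-12 after 4 iterations
sag = a·(cosh(S/(2a)) − 1) = 52.005261·(cosh(0.923407) − 1) = 23.792844
T_max/T_min = cosh(S/(2a)) = 1.457508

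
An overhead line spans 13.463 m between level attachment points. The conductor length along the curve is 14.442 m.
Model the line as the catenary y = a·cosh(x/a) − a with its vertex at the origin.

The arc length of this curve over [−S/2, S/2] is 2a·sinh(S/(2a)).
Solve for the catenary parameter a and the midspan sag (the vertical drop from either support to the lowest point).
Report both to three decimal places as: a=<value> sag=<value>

a=10.300 sag=2.279

seed: a₀ = √(S³/(24(L−S))) = √(13.463³/(24·0.979)) = 10.190977
iter 1: u=0.660535  f(a)=+2.158e-02  f'(a)=-2.006e-01  a ← 10.190977 − (+2.158e-02/-2.006e-01) = 10.298532
iter 2: u=0.653637  f(a)=+3.464e-04  f'(a)=-1.943e-01  a ← 10.298532 − (+3.464e-04/-1.943e-01) = 10.300315
iter 3: u=0.653524  f(a)=+9.248e-08  f'(a)=-1.941e-01  a ← 10.300315 − (+9.248e-08/-1.941e-01) = 10.300316
iter 4: u=0.653524  f(a)=+5.329e-15  f'(a)=-1.941e-01  a ← 10.300316 − (+5.329e-15/-1.941e-01) = 10.300316
converged: |Δa| < 1e-12 after 4 iterations
sag = a·(cosh(S/(2a)) − 1) = 10.300316·(cosh(0.653524) − 1) = 2.279006
T_max/T_min = cosh(S/(2a)) = 1.221256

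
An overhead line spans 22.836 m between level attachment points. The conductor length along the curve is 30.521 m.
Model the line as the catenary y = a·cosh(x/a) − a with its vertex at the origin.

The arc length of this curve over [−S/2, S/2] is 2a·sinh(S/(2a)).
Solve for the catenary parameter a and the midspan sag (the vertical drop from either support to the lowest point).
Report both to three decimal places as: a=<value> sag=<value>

a=8.413 sag=9.013

seed: a₀ = √(S³/(24(L−S))) = √(22.836³/(24·7.685)) = 8.035307
iter 1: u=1.420979  f(a)=+8.142e-01  f'(a)=-2.328e+00  a ← 8.035307 − (+8.142e-01/-2.328e+00) = 8.385072
iter 2: u=1.361706  f(a)=+5.618e-02  f'(a)=-2.017e+00  a ← 8.385072 − (+5.618e-02/-2.017e+00) = 8.412928
iter 3: u=1.357197  f(a)=+3.113e-04  f'(a)=-1.995e+00  a ← 8.412928 − (+3.113e-04/-1.995e+00) = 8.413085
iter 4: u=1.357172  f(a)=+9.676e-09  f'(a)=-1.994e+00  a ← 8.413085 − (+9.676e-09/-1.994e+00) = 8.413085
iter 5: u=1.357172  f(a)=-3.553e-15  f'(a)=-1.994e+00  a ← 8.413085 − (-3.553e-15/-1.994e+00) = 8.413085
converged: |Δa| < 1e-12 after 5 iterations
sag = a·(cosh(S/(2a)) − 1) = 8.413085·(cosh(1.357172) − 1) = 9.012840
T_max/T_min = cosh(S/(2a)) = 2.071288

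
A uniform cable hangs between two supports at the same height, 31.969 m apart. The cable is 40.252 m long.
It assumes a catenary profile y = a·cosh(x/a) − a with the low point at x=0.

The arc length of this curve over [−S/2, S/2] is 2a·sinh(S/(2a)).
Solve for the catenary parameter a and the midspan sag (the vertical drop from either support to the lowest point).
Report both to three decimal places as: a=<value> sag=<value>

seed: a₀ = √(S³/(24(L−S))) = √(31.969³/(24·8.283)) = 12.820180
iter 1: u=1.246823  f(a)=+6.682e-01  f'(a)=-1.505e+00  a ← 12.820180 − (+6.682e-01/-1.505e+00) = 13.264287
iter 2: u=1.205078  f(a)=+3.629e-02  f'(a)=-1.345e+00  a ← 13.264287 − (+3.629e-02/-1.345e+00) = 13.291266
iter 3: u=1.202632  f(a)=+1.207e-04  f'(a)=-1.336e+00  a ← 13.291266 − (+1.207e-04/-1.336e+00) = 13.291356
iter 4: u=1.202624  f(a)=+1.343e-09  f'(a)=-1.336e+00  a ← 13.291356 − (+1.343e-09/-1.336e+00) = 13.291356
iter 5: u=1.202624  f(a)=+1.421e-14  f'(a)=-1.336e+00  a ← 13.291356 − (+1.421e-14/-1.336e+00) = 13.291356
converged: |Δa| < 1e-12 after 5 iterations
sag = a·(cosh(S/(2a)) − 1) = 13.291356·(cosh(1.202624) − 1) = 10.827434
T_max/T_min = cosh(S/(2a)) = 1.814622

a=13.291 sag=10.827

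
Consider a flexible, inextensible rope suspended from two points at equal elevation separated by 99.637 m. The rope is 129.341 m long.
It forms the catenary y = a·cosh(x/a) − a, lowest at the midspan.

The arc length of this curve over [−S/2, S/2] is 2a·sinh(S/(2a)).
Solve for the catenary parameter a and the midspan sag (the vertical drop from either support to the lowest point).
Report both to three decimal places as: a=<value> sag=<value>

a=38.812 sag=36.611

seed: a₀ = √(S³/(24(L−S))) = √(99.637³/(24·29.704)) = 37.249279
iter 1: u=1.337435  f(a)=+2.773e+00  f'(a)=-1.899e+00  a ← 37.249279 − (+2.773e+00/-1.899e+00) = 38.709326
iter 2: u=1.286990  f(a)=+1.714e-01  f'(a)=-1.671e+00  a ← 38.709326 − (+1.714e-01/-1.671e+00) = 38.811879
iter 3: u=1.283589  f(a)=+7.498e-04  f'(a)=-1.656e+00  a ← 38.811879 − (+7.498e-04/-1.656e+00) = 38.812331
iter 4: u=1.283574  f(a)=+1.450e-08  f'(a)=-1.656e+00  a ← 38.812331 − (+1.450e-08/-1.656e+00) = 38.812331
iter 5: u=1.283574  f(a)=+0.000e+00  f'(a)=-1.656e+00  a ← 38.812331 − (+0.000e+00/-1.656e+00) = 38.812331
converged: |Δa| < 1e-12 after 5 iterations
sag = a·(cosh(S/(2a)) − 1) = 38.812331·(cosh(1.283574) − 1) = 36.610945
T_max/T_min = cosh(S/(2a)) = 1.943281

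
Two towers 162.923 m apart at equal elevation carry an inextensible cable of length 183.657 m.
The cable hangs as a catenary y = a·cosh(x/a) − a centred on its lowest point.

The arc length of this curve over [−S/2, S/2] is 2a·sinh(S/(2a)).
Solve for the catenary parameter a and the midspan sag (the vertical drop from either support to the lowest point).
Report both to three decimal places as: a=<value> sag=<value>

a=94.953 sag=37.140

seed: a₀ = √(S³/(24(L−S))) = √(162.923³/(24·20.734)) = 93.223720
iter 1: u=0.873828  f(a)=+8.061e-01  f'(a)=-4.797e-01  a ← 93.223720 − (+8.061e-01/-4.797e-01) = 94.904141
iter 2: u=0.858356  f(a)=+2.231e-02  f'(a)=-4.535e-01  a ← 94.904141 − (+2.231e-02/-4.535e-01) = 94.953344
iter 3: u=0.857911  f(a)=+1.817e-05  f'(a)=-4.528e-01  a ← 94.953344 − (+1.817e-05/-4.528e-01) = 94.953384
iter 4: u=0.857910  f(a)=+1.208e-11  f'(a)=-4.528e-01  a ← 94.953384 − (+1.208e-11/-4.528e-01) = 94.953384
converged: |Δa| < 1e-12 after 4 iterations
sag = a·(cosh(S/(2a)) − 1) = 94.953384·(cosh(0.857910) − 1) = 37.139835
T_max/T_min = cosh(S/(2a)) = 1.391138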